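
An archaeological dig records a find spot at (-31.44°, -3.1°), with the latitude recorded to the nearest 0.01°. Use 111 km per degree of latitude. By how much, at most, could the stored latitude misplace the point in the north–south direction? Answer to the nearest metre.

555 metres

Rounding to 2 decimal places leaves the latitude within ±0.005° of the true value.
So the N–S error is at most 0.005 × 111000 = 555 m.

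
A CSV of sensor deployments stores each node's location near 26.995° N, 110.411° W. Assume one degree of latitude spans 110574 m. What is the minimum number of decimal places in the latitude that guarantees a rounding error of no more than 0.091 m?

6

One degree of latitude covers 110574 m.
With N decimal places the half-ulp bound is 0.5·10⁻ᴺ°, or 0.5·10⁻ᴺ × 110574 m on the ground.
Setting 55287 × 10⁻ᴺ ≤ 0.091 gives 10ᴺ ≥ 6.075e+05, i.e. N ≥ 5.78.
At 5 places the error can reach 0.553 m, but 6 places keeps it to 0.0553 m.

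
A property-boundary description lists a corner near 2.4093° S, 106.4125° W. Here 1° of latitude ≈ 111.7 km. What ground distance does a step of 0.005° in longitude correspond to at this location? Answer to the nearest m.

0.005° of longitude at 2.4093° is 0.005 × 111700 × cos 2.4093° ≈ 0.005 × 111601 = 558.006 m.

558 m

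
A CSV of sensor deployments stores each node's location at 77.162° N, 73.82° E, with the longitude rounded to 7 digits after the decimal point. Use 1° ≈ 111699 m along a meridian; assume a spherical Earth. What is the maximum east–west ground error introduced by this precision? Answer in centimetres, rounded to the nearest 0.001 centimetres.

Rounding to 7 decimal places leaves the longitude within ±5e-08° of the true value.
Parallels shrink by cos φ, so at 77.162° a degree of longitude is 111699 × 0.2222 ≈ 24819 m.
Maximum E–W displacement: 5e-08 × 24819 = 0.00124095 m.
That is 0.00124095 m = 0.12409 cm.

0.124 centimetres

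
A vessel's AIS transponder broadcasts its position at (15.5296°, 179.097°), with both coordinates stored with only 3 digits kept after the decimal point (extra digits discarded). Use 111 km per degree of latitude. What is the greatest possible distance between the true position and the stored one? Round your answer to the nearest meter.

Truncating at 3 decimal places can drop up to a full unit in the last place, so each coordinate may be off by as much as 0.001°.
North–south component: 0.001° × 111000 = 111 m.
East–west component at 15.5296°: 0.001° × 111000 × cos 15.5296° ≈ 0.001 × 106948 ≈ 106.948 m.
The two errors are perpendicular, so the maximum displacement is √(111² + 106.948²) ≈ 154.139 m.

154 meters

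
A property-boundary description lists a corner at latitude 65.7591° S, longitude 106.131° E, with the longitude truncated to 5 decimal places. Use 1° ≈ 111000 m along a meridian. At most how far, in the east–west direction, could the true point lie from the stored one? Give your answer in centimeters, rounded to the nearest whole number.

Truncating at 5 decimal places can drop up to a full unit in the last place, so the longitude may be off by as much as 1e-05°.
One degree of longitude at 65.7591° is 111000 × cos 65.7591° ≈ 111000 × 0.4106 = 45573.7 m.
Maximum E–W displacement: 1e-05 × 45573.7 = 0.455737 m.
That is 0.455737 m = 45.574 cm.

46 centimeters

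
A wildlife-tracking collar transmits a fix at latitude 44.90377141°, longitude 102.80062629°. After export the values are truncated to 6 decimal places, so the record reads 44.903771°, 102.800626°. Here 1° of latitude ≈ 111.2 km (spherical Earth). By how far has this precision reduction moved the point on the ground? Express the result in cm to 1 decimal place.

5.1 cm

Δlat = 44.90377141 − 44.903771 = +0.00000041°; Δlon = 102.80062629 − 102.800626 = +0.00000029°.
North–south shift: 0.00000041 × 111200 = 0.045592 m.
E–W at 44.9038°: 0.00000029° × 111200 × cos 44.9038° = 0.00000029 × 111200 × 0.7083 ≈ 0.022841 m.
Distance: √(0.045592² + 0.022841²) ≈ 0.0509936 m.
That is 0.0509936 m = 5.0994 cm.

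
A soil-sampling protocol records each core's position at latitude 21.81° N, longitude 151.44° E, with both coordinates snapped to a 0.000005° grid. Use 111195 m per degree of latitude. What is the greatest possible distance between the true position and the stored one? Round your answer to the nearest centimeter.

38 centimeters

With a 0.000005° grid the true value lies within half a step, ±0.000005°/2 = ±2.5e-06°, of the stored one.
Latitude error → 2.5e-06 × 111195 = 0.277987 m along the meridian.
Longitude error → 2.5e-06 × 111195 × cos 21.81° = 2.5e-06 × 111195 × 0.9284 ≈ 0.258089 m.
The two errors are perpendicular, so the maximum displacement is √(0.277987² + 0.258089²) ≈ 0.379325 m.
That is 0.379325 m = 37.932 cm.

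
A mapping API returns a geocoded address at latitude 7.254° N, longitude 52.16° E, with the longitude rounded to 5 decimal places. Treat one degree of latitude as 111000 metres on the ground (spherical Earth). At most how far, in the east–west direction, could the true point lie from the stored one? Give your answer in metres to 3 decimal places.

Rounding to 5 decimal places leaves the longitude within ±5e-06° of the true value.
At latitude 7.254° a degree of longitude spans 111000 m × cos 7.254° = 111000 × 0.9920 ≈ 110112 m.
So at most 5e-06° × 110112 ≈ 0.550558 m east–west.

0.551 metres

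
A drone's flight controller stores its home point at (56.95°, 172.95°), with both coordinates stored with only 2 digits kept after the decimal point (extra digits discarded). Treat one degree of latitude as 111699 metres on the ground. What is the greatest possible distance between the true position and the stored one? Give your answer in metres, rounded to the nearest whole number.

Truncating at 2 decimal places can drop up to a full unit in the last place, so each coordinate may be off by as much as 0.01°.
N–S: 0.01° × 111699 m/° = 1116.99 m.
Longitude error → 0.01 × 111699 × cos 56.95° = 0.01 × 111699 × 0.5454 ≈ 609.174 m.
Combining orthogonally: (1116.99² + 609.174²)^½ ≈ 1272.3 m.

1272 metres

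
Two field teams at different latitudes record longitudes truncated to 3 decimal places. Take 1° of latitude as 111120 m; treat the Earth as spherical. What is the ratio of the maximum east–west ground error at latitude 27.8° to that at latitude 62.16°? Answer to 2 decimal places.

Truncating at 3 decimal places can drop up to a full unit in the last place, so the longitude may be off by as much as 0.001°.
At 27.8°: 0.001° × 111120 × cos 27.8° = 0.001 × 111120 × 0.8846 ≈ 98.295 m.
At 62.16°: 0.001° × 111120 × cos 62.16° = 0.001 × 111120 × 0.4670 ≈ 51.893 m.
The ratio reduces to cos 27.8° / cos 62.16° = 0.8846/0.4670 ≈ 1.8942.

1.89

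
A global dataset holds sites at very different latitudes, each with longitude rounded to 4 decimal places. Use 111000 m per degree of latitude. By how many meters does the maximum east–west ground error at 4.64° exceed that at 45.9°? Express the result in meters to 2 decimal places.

1.67 meters

Rounding to 4 decimal places leaves the longitude within ±5e-05° of the true value.
Error at 4.64° = 5e-05° × 111000 × cos 4.64° ≈ 5.55 × 0.9967 = 5.5318 m.
Error at 45.9° = 5e-05° × 111000 × cos 45.9° ≈ 5.55 × 0.6959 = 3.8623 m.
So the lower-latitude error exceeds the higher by 5.5318 − 3.8623 = 1.6695 m.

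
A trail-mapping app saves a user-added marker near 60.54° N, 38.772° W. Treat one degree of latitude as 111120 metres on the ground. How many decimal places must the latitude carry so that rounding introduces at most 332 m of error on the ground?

One degree of latitude covers 111120 m.
Rounding to N decimal places gives at most 0.5 × 10⁻ᴺ degrees of error, i.e. 0.5 × 10⁻ᴺ × 111120 m.
Need 0.5 × 111120 × 10⁻ᴺ ≤ 332 → 10⁻ᴺ ≤ 5.976e-03, so N ≥ 2.22.
At 2 places the error can reach 556 m, but 3 places keeps it to 55.6 m.

3 decimal places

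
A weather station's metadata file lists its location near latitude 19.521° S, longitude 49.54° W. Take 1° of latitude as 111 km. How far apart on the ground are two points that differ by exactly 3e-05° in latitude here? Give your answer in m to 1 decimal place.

3.3 m

Along a meridian 3e-05° is 3e-05 × 111000 = 3.33 m.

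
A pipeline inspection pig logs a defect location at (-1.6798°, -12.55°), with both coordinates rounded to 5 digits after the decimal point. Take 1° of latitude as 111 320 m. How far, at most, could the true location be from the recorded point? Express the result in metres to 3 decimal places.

0.787 metres

Rounding to 5 decimal places leaves each coordinate within ±5e-06° of the true value.
North–south component: 5e-06° × 111320 = 0.5566 m.
E–W at 1.6798°: 5e-06° × 111320 × cos 1.6798° = 5e-06 × 111320 × 0.9996 ≈ 0.556361 m.
Worst case both components are at the extreme and orthogonal: √(0.5566² + 0.556361²) ≈ 0.786982 m.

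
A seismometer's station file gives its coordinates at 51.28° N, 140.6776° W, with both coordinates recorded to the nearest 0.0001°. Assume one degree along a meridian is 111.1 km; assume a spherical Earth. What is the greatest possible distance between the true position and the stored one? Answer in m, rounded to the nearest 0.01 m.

6.55 m

Rounding to 4 decimal places leaves each coordinate within ±5e-05° of the true value.
Latitude error → 5e-05 × 111100 = 5.555 m along the meridian.
E–W at 51.28°: 5e-05° × 111100 × cos 51.28° = 5e-05 × 111100 × 0.6255 ≈ 3.47474 m.
Combining orthogonally: (5.555² + 3.47474²)^½ ≈ 6.55224 m.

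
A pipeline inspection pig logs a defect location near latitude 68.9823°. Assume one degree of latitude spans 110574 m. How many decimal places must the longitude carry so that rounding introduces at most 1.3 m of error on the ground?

5 decimal places

At 68.9823° one degree of longitude covers 110574 × cos 68.9823° ≈ 110574 × 0.3587 ≈ 39658.1 m.
Rounding to N decimal places gives at most 0.5 × 10⁻ᴺ degrees of error, i.e. 0.5 × 10⁻ᴺ × 39658.1 m.
Setting 19829 × 10⁻ᴺ ≤ 1.3 gives 10ᴺ ≥ 1.525e+04, i.e. N ≥ 4.18.
N = 4 would give 1.98 m (too coarse); N = 5 gives 0.198 m ≤ 1.3 m.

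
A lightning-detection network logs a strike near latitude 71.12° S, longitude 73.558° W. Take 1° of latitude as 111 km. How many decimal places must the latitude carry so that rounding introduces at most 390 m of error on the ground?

3 decimal places

One degree of latitude covers 111000 m.
With N decimal places the half-ulp bound is 0.5·10⁻ᴺ°, or 0.5·10⁻ᴺ × 111000 m on the ground.
Need 0.5 × 111000 × 10⁻ᴺ ≤ 390 → 10⁻ᴺ ≤ 7.027e-03, so N ≥ 2.15.
N = 2 would give 555 m (too coarse); N = 3 gives 55.5 m ≤ 390 m.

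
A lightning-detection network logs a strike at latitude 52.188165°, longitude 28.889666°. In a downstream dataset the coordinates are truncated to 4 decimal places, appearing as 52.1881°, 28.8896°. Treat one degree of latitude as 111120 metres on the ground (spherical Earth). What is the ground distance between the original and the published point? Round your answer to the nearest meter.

9 meters

Δlat = 52.188165 − 52.1881 = +0.000065°; Δlon = 28.889666 − 28.8896 = +0.000066°.
N–S: 0.000065° × 111120 m/° = 7.2228 m.
East–west at this latitude: 0.000066° × 111120 × cos 52.1881° ≈ 0.000066 × 68124.5 = 4.49621 m.
Combined displacement = (7.2228² + 4.49621²)^½ ≈ 8.50792 m.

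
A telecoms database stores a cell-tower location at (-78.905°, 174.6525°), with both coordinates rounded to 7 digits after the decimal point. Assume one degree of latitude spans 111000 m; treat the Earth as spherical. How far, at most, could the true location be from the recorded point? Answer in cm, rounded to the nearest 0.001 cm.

0.565 cm

Rounding to 7 decimal places leaves each coordinate within ±5e-08° of the true value.
N–S: 5e-08° × 111000 m/° = 0.00555 m.
E–W at 78.905°: 5e-08° × 111000 × cos 78.905° = 5e-08 × 111000 × 0.1924 ≈ 0.00106802 m.
The two errors are perpendicular, so the maximum displacement is √(0.00555² + 0.00106802²) ≈ 0.00565183 m.
That is 0.00565183 m = 0.56518 cm.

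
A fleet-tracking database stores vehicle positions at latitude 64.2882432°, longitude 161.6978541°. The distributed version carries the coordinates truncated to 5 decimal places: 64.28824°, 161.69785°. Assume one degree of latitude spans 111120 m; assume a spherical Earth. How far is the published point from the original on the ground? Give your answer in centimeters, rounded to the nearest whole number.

41 centimeters

Δlat = 64.2882432 − 64.28824 = +0.0000032°; Δlon = 161.6978541 − 161.69785 = +0.0000041°.
N–S: 0.0000032° × 111120 m/° = 0.355584 m.
E–W at 64.2882°: 0.0000041° × 111120 × cos 64.2882° = 0.0000041 × 111120 × 0.4338 ≈ 0.197656 m.
Distance: √(0.355584² + 0.197656²) ≈ 0.406827 m.
That is 0.406827 m = 40.683 cm.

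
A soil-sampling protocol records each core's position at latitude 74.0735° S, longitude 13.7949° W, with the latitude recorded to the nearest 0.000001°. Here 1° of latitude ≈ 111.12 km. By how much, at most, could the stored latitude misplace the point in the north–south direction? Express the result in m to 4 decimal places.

Rounding to 6 decimal places leaves the latitude within ±5e-07° of the true value.
So the N–S error is at most 5e-07 × 111120 = 0.05556 m.

0.0556 m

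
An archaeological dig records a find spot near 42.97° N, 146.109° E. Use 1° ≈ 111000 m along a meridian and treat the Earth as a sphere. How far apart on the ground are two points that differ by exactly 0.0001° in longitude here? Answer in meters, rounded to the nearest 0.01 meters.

One degree of longitude here spans 111000 × cos 42.97° = 111000 × 0.7317 ≈ 81219.9 m; 0.0001° of that is 8.12199 m.

8.12 meters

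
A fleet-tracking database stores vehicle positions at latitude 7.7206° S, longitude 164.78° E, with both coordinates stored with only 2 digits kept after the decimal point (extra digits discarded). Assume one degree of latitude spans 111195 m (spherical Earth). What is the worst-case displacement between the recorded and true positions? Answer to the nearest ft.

5136 ft

Truncating at 2 decimal places can drop up to a full unit in the last place, so each coordinate may be off by as much as 0.01°.
Latitude error → 0.01 × 111195 = 1111.95 m along the meridian.
East–west component at 7.7206°: 0.01° × 111195 × cos 7.7206° ≈ 0.01 × 110187 ≈ 1101.87 m.
Combining orthogonally: (1111.95² + 1101.87²)^½ ≈ 1565.42 m.
In feet: 1565.42 m ÷ 0.3048 ≈ 5135.9 ft.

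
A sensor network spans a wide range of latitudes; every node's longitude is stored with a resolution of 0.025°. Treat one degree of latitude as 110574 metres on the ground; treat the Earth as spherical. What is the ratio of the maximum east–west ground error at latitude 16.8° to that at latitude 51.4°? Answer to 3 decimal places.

1.534

With a 0.025° grid the true value lies within half a step, ±0.025°/2 = ±0.0125°, of the stored one.
Error at 16.8° = 0.0125° × 110574 × cos 16.8° ≈ 1382.2 × 0.9573 = 1323.2 m.
At 51.4°: 0.0125° × 110574 × cos 51.4° = 0.0125 × 110574 × 0.6239 ≈ 862.31 m.
The ratio reduces to cos 16.8° / cos 51.4° = 0.9573/0.6239 ≈ 1.5345.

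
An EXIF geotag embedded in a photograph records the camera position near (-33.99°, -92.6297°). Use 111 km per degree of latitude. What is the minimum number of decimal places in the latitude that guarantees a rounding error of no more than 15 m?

One degree of latitude covers 111000 m.
N decimal places → at most half a unit in the last place, 0.5 × 10⁻ᴺ° = 111000/2 × 10⁻ᴺ m.
Setting 55500 × 10⁻ᴺ ≤ 15 gives 10ᴺ ≥ 3700, i.e. N ≥ 3.57.
N = 3 would give 55.5 m (too coarse); N = 4 gives 5.55 m ≤ 15 m.

4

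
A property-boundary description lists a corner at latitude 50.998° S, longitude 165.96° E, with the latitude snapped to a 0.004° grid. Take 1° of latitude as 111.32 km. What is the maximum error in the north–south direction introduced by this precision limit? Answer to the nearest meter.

With a 0.004° grid the true value lies within half a step, ±0.004°/2 = ±0.002°, of the stored one.
So the N–S error is at most 0.002 × 111320 = 222.64 m.

223 meters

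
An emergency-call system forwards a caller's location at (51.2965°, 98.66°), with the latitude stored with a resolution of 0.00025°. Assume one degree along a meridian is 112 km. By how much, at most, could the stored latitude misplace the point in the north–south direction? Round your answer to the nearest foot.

46 feet

With a 0.00025° grid the true value lies within half a step, ±0.00025°/2 = ±0.000125°, of the stored one.
So the N–S error is at most 0.000125 × 112000 = 14 m.
In feet: 14 m ÷ 0.3048 ≈ 45.932 ft.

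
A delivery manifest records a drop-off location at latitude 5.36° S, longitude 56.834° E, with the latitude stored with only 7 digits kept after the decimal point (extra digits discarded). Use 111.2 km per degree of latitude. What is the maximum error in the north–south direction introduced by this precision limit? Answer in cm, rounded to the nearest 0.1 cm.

Truncating at 7 decimal places can drop up to a full unit in the last place, so the latitude may be off by as much as 1e-07°.
So the N–S error is at most 1e-07 × 111200 = 0.01112 m.
That is 0.01112 m = 1.112 cm.

1.1 cm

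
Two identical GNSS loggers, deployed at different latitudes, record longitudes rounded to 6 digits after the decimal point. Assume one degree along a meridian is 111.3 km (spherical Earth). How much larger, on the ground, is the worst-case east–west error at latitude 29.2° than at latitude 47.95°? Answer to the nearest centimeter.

Rounding to 6 decimal places leaves the longitude within ±5e-07° of the true value.
At 29.2°: 5e-07° × 111300 × cos 29.2° = 5e-07 × 111300 × 0.8729 ≈ 0.048578 m.
Error at 47.95° = 5e-07° × 111300 × cos 47.95° ≈ 0.05565 × 0.6698 = 0.037273 m.
So the lower-latitude error exceeds the higher by 0.048578 − 0.037273 = 0.011305 m.
That is 0.0113049 m = 1.1305 cm.

1 centimeters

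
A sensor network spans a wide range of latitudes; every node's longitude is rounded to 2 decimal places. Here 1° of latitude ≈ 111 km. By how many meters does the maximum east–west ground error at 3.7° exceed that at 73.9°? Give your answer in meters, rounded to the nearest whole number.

400 meters

Rounding to 2 decimal places leaves the longitude within ±0.005° of the true value.
Error at 3.7° = 0.005° × 111000 × cos 3.7° ≈ 555 × 0.9979 = 553.84 m.
At 73.9°: 0.005° × 111000 × cos 73.9° = 0.005 × 111000 × 0.2773 ≈ 153.91 m.
So the lower-latitude error exceeds the higher by 553.84 − 153.91 = 399.93 m.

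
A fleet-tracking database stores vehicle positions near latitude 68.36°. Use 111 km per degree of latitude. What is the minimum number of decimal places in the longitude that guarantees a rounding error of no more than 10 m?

4

At 68.36° one degree of longitude covers 111000 × cos 68.36° ≈ 111000 × 0.3688 ≈ 40933.9 m.
With N decimal places the half-ulp bound is 0.5·10⁻ᴺ°, or 0.5·10⁻ᴺ × 40933.9 m on the ground.
Need 0.5 × 40933.9 × 10⁻ᴺ ≤ 10 → 10⁻ᴺ ≤ 4.886e-04, so N ≥ 3.31.
So 4 decimal places suffice (2.05 m); 3 would allow up to 20.5 m.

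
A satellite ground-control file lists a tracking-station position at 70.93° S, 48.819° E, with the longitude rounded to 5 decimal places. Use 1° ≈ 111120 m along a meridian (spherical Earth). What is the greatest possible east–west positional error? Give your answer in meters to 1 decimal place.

Rounding to 5 decimal places leaves the longitude within ±5e-06° of the true value.
At latitude 70.93° a degree of longitude spans 111120 m × cos 70.93° = 111120 × 0.3267 ≈ 36305.5 m.
Maximum E–W displacement: 5e-06 × 36305.5 = 0.181527 m.

0.2 meters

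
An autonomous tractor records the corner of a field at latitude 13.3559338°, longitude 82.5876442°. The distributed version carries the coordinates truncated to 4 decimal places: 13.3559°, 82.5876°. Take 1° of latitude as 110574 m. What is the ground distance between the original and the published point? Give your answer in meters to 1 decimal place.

6.0 meters

The latitude changed by +0.0000338° and the longitude by +0.0000442°.
N–S: 0.0000338° × 110574 m/° = 3.7374 m.
East–west at this latitude: 0.0000442° × 110574 × cos 13.3559° ≈ 0.0000442 × 107583 = 4.75519 m.
Distance: √(3.7374² + 4.75519²) ≈ 6.04814 m.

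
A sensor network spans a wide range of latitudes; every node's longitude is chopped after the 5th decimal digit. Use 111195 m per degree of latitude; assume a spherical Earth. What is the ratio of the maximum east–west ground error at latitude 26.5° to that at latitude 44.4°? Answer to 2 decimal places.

1.25

Truncating at 5 decimal places can drop up to a full unit in the last place, so the longitude may be off by as much as 1e-05°.
Error at 26.5° = 1e-05° × 111195 × cos 26.5° ≈ 1.1119 × 0.8949 = 0.99512 m.
Error at 44.4° = 1e-05° × 111195 × cos 44.4° ≈ 1.1119 × 0.7145 = 0.79446 m.
The ratio reduces to cos 26.5° / cos 44.4° = 0.8949/0.7145 ≈ 1.2526.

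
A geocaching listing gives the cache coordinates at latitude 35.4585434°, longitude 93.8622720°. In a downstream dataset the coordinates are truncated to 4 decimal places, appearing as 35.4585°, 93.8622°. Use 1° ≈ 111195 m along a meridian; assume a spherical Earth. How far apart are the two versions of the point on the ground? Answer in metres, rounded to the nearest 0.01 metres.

8.11 metres

Δlat = 35.4585434 − 35.4585 = +0.0000434°; Δlon = 93.8622720 − 93.8622 = +0.0000720°.
N–S: 0.0000434° × 111195 m/° = 4.82586 m.
East–west at this latitude: 0.0000720° × 111195 × cos 35.4585° ≈ 0.0000720 × 90572.3 = 6.52121 m.
Hypotenuse of the two orthogonal shifts: √(4.82586² + 6.52121²) = 8.11265 m.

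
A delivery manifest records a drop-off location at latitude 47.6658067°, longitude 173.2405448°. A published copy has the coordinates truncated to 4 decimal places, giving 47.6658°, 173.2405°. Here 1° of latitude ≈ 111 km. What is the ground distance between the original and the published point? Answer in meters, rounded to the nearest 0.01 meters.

Δlat = 47.6658067 − 47.6658 = +0.0000067°; Δlon = 173.2405448 − 173.2405 = +0.0000448°.
N–S: 0.0000067° × 111000 m/° = 0.7437 m.
E–W at 47.6658°: 0.0000448° × 111000 × cos 47.6658° = 0.0000448 × 111000 × 0.6735 ≈ 3.34895 m.
Hypotenuse of the two orthogonal shifts: √(0.7437² + 3.34895²) = 3.43053 m.

3.43 meters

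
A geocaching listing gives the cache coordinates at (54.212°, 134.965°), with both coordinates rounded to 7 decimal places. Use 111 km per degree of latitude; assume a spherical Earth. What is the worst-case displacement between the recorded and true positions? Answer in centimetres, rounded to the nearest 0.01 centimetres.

0.64 centimetres

Rounding to 7 decimal places leaves each coordinate within ±5e-08° of the true value.
North–south component: 5e-08° × 111000 = 0.00555 m.
Longitude error → 5e-08 × 111000 × cos 54.212° = 5e-08 × 111000 × 0.5848 ≈ 0.00324557 m.
The two errors are perpendicular, so the maximum displacement is √(0.00555² + 0.00324557²) ≈ 0.00642933 m.
That is 0.00642933 m = 0.64293 cm.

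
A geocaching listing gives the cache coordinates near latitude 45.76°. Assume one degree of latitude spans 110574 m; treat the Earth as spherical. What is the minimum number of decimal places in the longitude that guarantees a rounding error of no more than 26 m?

At 45.76° one degree of longitude covers 110574 × cos 45.76° ≈ 110574 × 0.6977 ≈ 77143.7 m.
Rounding to N decimal places gives at most 0.5 × 10⁻ᴺ degrees of error, i.e. 0.5 × 10⁻ᴺ × 77143.7 m.
Need 0.5 × 77143.7 × 10⁻ᴺ ≤ 26 → 10⁻ᴺ ≤ 6.741e-04, so N ≥ 3.17.
So 4 decimal places suffice (3.86 m); 3 would allow up to 38.6 m.

4 decimal places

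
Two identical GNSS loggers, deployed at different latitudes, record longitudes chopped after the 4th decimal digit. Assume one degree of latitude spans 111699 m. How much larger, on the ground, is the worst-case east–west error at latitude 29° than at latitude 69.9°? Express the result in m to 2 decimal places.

Truncating at 4 decimal places can drop up to a full unit in the last place, so the longitude may be off by as much as 0.0001°.
Error at 29° = 0.0001° × 111699 × cos 29° ≈ 11.17 × 0.8746 = 9.7694 m.
At 69.9°: 0.0001° × 111699 × cos 69.9° = 0.0001 × 111699 × 0.3437 ≈ 3.8386 m.
Difference: 9.7694 − 3.8386 = 5.9308 m.

5.93 m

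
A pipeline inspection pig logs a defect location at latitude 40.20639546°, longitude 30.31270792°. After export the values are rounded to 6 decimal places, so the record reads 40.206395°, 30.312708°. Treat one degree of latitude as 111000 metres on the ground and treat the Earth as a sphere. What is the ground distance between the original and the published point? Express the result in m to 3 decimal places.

0.052 m

The latitude changed by +0.00000046° and the longitude by -0.00000008°.
N–S: 0.00000046° × 111000 m/° = 0.05106 m.
East–west at this latitude: -0.00000008° × 111000 × cos 40.2064° ≈ -0.00000008 × 84773.4 = -0.00678187 m.
Combined displacement = (0.05106² + 0.00678187²)^½ ≈ 0.0515084 m.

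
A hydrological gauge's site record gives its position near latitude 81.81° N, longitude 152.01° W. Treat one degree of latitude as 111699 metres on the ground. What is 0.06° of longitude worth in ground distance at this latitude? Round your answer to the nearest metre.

955 metres

0.06° of longitude at 81.81° is 0.06 × 111699 × cos 81.81° ≈ 0.06 × 15912.2 = 954.733 m.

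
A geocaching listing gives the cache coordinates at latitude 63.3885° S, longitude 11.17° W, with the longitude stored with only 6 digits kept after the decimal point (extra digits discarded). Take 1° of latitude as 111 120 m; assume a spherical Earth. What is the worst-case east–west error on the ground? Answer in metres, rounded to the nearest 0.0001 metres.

0.0498 metres

Truncating at 6 decimal places can drop up to a full unit in the last place, so the longitude may be off by as much as 1e-06°.
At latitude 63.3885° a degree of longitude spans 111120 m × cos 63.3885° = 111120 × 0.4479 ≈ 49774.9 m.
Maximum E–W displacement: 1e-06 × 49774.9 = 0.0497749 m.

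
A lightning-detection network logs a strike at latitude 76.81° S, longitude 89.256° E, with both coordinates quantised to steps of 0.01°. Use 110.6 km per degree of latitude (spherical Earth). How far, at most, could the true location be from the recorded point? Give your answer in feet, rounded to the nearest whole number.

1861 feet

With a 0.01° grid the true value lies within half a step, ±0.01°/2 = ±0.005°, of the stored one.
North–south component: 0.005° × 110600 = 553 m.
E–W at 76.81°: 0.005° × 110600 × cos 76.81° = 0.005 × 110600 × 0.2282 ≈ 126.184 m.
Combining orthogonally: (553² + 126.184²)^½ ≈ 567.214 m.
Converting: 567.214 m × 3.2808 ft/m ≈ 1860.9 ft.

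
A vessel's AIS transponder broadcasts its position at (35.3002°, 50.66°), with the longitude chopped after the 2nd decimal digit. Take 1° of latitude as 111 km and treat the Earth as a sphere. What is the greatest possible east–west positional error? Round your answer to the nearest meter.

Truncating at 2 decimal places can drop up to a full unit in the last place, so the longitude may be off by as much as 0.01°.
One degree of longitude at 35.3002° is 111000 × cos 35.3002° ≈ 111000 × 0.8161 = 90591 m.
So at most 0.01° × 90591 ≈ 905.91 m east–west.

906 meters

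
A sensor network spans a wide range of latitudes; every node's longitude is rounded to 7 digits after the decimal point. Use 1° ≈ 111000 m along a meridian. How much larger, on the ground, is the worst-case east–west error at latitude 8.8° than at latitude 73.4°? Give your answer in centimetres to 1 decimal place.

0.4 centimetres

Rounding to 7 decimal places leaves the longitude within ±5e-08° of the true value.
At 8.8°: 5e-08° × 111000 × cos 8.8° = 5e-08 × 111000 × 0.9882 ≈ 0.0054847 m.
At 73.4°: 5e-08° × 111000 × cos 73.4° = 5e-08 × 111000 × 0.2857 ≈ 0.0015856 m.
Difference: 0.0054847 − 0.0015856 = 0.0038991 m.
That is 0.0038991 m = 0.38991 cm.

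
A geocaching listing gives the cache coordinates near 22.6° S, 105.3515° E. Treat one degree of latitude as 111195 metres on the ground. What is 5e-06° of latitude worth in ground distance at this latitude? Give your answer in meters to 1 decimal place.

5e-06° × 111195 m/° = 0.555975 m.

0.6 meters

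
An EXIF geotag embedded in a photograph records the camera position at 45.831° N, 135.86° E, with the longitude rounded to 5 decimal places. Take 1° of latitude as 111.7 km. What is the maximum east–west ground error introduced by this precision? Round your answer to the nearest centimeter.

Rounding to 5 decimal places leaves the longitude within ±5e-06° of the true value.
Parallels shrink by cos φ, so at 45.831° a degree of longitude is 111700 × 0.6968 ≈ 77830 m.
Maximum E–W displacement: 5e-06 × 77830 = 0.38915 m.
That is 0.38915 m = 38.915 cm.

39 centimeters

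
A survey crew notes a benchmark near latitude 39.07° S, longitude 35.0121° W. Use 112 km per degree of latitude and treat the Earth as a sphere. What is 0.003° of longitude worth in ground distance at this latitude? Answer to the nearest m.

261 m

0.003° of longitude at 39.07° is 0.003 × 112000 × cos 39.07° ≈ 0.003 × 86954.2 = 260.863 m.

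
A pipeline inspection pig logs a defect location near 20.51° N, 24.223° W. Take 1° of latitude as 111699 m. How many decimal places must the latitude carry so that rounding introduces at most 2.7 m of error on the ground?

One degree of latitude covers 111699 m.
With N decimal places the half-ulp bound is 0.5·10⁻ᴺ°, or 0.5·10⁻ᴺ × 111699 m on the ground.
Need 0.5 × 111699 × 10⁻ᴺ ≤ 2.7 → 10⁻ᴺ ≤ 4.834e-05, so N ≥ 4.32.
So 5 decimal places suffice (0.558 m); 4 would allow up to 5.58 m.

5 decimal places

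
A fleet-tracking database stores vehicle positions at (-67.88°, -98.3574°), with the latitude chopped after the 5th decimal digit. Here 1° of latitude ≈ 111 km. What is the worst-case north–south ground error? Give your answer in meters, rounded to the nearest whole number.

Truncating at 5 decimal places can drop up to a full unit in the last place, so the latitude may be off by as much as 1e-05°.
Along the meridian that is 1e-05° × 111000 m/° = 1.11 m.

1 meters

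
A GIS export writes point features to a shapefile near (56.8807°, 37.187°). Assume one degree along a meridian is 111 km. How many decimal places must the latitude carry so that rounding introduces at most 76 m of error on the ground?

3 decimal places

One degree of latitude covers 111000 m.
With N decimal places the half-ulp bound is 0.5·10⁻ᴺ°, or 0.5·10⁻ᴺ × 111000 m on the ground.
Need 0.5 × 111000 × 10⁻ᴺ ≤ 76 → 10⁻ᴺ ≤ 1.369e-03, so N ≥ 2.86.
So 3 decimal places suffice (55.5 m); 2 would allow up to 555 m.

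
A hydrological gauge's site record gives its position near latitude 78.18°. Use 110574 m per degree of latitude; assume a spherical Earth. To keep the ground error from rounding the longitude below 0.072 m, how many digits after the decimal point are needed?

At 78.18° one degree of longitude covers 110574 × cos 78.18° ≈ 110574 × 0.2048 ≈ 22649.7 m.
N decimal places → at most half a unit in the last place, 0.5 × 10⁻ᴺ° = 22649.7/2 × 10⁻ᴺ m.
Need 0.5 × 22649.7 × 10⁻ᴺ ≤ 0.072 → 10⁻ᴺ ≤ 6.358e-06, so N ≥ 5.20.
N = 5 would give 0.113 m (too coarse); N = 6 gives 0.0113 m ≤ 0.072 m.

6 decimal places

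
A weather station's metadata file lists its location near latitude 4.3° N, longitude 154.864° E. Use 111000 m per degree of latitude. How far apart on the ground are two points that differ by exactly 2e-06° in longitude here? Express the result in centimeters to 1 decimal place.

One degree of longitude here spans 111000 × cos 4.3° = 111000 × 0.9972 ≈ 110688 m; 2e-06° of that is 0.221375 m.
That is 0.221375 m = 22.138 cm.

22.1 centimeters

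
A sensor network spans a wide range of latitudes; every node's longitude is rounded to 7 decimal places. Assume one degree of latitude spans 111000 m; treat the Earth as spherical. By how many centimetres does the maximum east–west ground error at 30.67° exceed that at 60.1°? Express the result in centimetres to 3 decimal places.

0.201 centimetres

Rounding to 7 decimal places leaves the longitude within ±5e-08° of the true value.
At 30.67°: 5e-08° × 111000 × cos 30.67° = 5e-08 × 111000 × 0.8601 ≈ 0.0047737 m.
Error at 60.1° = 5e-08° × 111000 × cos 60.1° ≈ 0.00555 × 0.4985 = 0.0027666 m.
So the lower-latitude error exceeds the higher by 0.0047737 − 0.0027666 = 0.0020071 m.
That is 0.00200706 m = 0.20071 cm.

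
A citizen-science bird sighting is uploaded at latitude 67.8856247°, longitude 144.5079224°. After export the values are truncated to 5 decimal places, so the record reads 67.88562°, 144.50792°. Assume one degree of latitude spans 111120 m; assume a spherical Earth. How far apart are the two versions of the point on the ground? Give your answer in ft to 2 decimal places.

The latitude changed by +0.0000047° and the longitude by +0.0000024°.
North–south shift: 0.0000047 × 111120 = 0.522264 m.
E–W at 67.8856°: 0.0000024° × 111120 × cos 67.8856° = 0.0000024 × 111120 × 0.3765 ≈ 0.100397 m.
Hypotenuse of the two orthogonal shifts: √(0.522264² + 0.100397²) = 0.531826 m.
Converting: 0.531826 m × 3.2808 ft/m ≈ 1.7448 ft.

1.74 ft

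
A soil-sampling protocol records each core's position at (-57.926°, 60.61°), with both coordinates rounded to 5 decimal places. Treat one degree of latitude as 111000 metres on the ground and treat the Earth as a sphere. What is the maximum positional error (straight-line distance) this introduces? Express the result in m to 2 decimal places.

Rounding to 5 decimal places leaves each coordinate within ±5e-06° of the true value.
Latitude error → 5e-06 × 111000 = 0.555 m along the meridian.
E–W at 57.926°: 5e-06° × 111000 × cos 57.926° = 5e-06 × 111000 × 0.5310 ≈ 0.294713 m.
Worst case both components are at the extreme and orthogonal: √(0.555² + 0.294713²) ≈ 0.628395 m.

0.63 m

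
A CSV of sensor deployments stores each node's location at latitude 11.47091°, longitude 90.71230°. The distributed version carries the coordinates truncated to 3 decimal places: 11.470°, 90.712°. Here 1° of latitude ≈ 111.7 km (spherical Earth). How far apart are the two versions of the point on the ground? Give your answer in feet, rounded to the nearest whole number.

The latitude changed by +0.00091° and the longitude by +0.00030°.
North–south shift: 0.00091 × 111700 = 101.647 m.
East–west at this latitude: 0.00030° × 111700 × cos 11.47° ≈ 0.00030 × 109469 = 32.8408 m.
Hypotenuse of the two orthogonal shifts: √(101.647² + 32.8408²) = 106.821 m.
Converting: 106.821 m × 3.2808 ft/m ≈ 350.46 ft.

350 feet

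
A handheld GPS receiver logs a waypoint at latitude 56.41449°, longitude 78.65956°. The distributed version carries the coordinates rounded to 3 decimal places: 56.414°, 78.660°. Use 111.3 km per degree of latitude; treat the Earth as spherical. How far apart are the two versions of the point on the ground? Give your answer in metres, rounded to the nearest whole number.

61 metres

Δlat = 56.41449 − 56.414 = +0.00049°; Δlon = 78.65956 − 78.660 = -0.00044°.
N–S: 0.00049° × 111300 m/° = 54.537 m.
E–W at 56.414°: -0.00044° × 111300 × cos 56.414° = -0.00044 × 111300 × 0.5532 ≈ -27.0907 m.
Combined displacement = (54.537² + 27.0907²)^½ ≈ 60.8949 m.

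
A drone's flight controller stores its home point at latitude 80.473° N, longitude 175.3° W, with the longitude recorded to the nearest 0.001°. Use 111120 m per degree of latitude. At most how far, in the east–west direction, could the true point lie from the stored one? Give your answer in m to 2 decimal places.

9.20 m

Rounding to 3 decimal places leaves the longitude within ±0.0005° of the true value.
Parallels shrink by cos φ, so at 80.473° a degree of longitude is 111120 × 0.1655 ≈ 18391.7 m.
East–west error: 0.0005° × 18391.7 m/° ≈ 9.19587 m.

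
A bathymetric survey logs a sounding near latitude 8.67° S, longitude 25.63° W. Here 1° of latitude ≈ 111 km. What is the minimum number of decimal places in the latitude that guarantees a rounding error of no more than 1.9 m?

5

One degree of latitude covers 111000 m.
With N decimal places the half-ulp bound is 0.5·10⁻ᴺ°, or 0.5·10⁻ᴺ × 111000 m on the ground.
Setting 55500 × 10⁻ᴺ ≤ 1.9 gives 10ᴺ ≥ 2.921e+04, i.e. N ≥ 4.47.
N = 4 would give 5.55 m (too coarse); N = 5 gives 0.555 m ≤ 1.9 m.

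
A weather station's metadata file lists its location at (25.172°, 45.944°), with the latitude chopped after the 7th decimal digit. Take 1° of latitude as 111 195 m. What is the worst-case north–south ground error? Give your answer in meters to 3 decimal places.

Truncating at 7 decimal places can drop up to a full unit in the last place, so the latitude may be off by as much as 1e-07°.
So the N–S error is at most 1e-07 × 111195 = 0.0111195 m.

0.011 meters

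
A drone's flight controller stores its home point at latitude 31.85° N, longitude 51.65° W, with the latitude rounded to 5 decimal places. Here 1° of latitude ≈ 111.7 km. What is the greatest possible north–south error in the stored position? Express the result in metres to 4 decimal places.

Rounding to 5 decimal places leaves the latitude within ±5e-06° of the true value.
So the N–S error is at most 5e-06 × 111700 = 0.5585 m.

0.5585 metres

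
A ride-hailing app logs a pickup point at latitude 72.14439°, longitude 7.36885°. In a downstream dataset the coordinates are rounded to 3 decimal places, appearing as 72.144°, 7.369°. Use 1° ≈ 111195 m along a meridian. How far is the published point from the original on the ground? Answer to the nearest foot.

143 feet

Δlat = 72.14439 − 72.144 = +0.00039°; Δlon = 7.36885 − 7.369 = -0.00015°.
North–south shift: 0.00039 × 111195 = 43.366 m.
E–W at 72.144°: -0.00015° × 111195 × cos 72.144° = -0.00015 × 111195 × 0.3066 ≈ -5.11429 m.
Distance: √(43.366² + 5.11429²) ≈ 43.6666 m.
Converting: 43.6666 m × 3.2808 ft/m ≈ 143.26 ft.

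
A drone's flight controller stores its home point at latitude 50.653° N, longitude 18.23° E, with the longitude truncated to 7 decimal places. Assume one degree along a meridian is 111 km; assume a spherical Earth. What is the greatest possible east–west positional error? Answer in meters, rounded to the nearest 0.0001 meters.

0.0070 meters

Truncating at 7 decimal places can drop up to a full unit in the last place, so the longitude may be off by as much as 1e-07°.
At latitude 50.653° a degree of longitude spans 111000 m × cos 50.653° = 111000 × 0.6340 ≈ 70375.7 m.
Maximum E–W displacement: 1e-07 × 70375.7 = 0.00703757 m.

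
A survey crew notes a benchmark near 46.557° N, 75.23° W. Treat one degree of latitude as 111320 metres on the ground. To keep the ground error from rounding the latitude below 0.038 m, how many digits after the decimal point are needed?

7

One degree of latitude covers 111320 m.
With N decimal places the half-ulp bound is 0.5·10⁻ᴺ°, or 0.5·10⁻ᴺ × 111320 m on the ground.
Need 0.5 × 111320 × 10⁻ᴺ ≤ 0.038 → 10⁻ᴺ ≤ 6.827e-07, so N ≥ 6.17.
At 6 places the error can reach 0.0557 m, but 7 places keeps it to 0.00557 m.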